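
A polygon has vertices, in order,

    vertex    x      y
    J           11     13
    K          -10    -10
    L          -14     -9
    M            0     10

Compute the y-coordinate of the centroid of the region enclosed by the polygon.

83/42

Apply the shoelace formula. First the cross-terms c_i = x_i·y_{i+1} − x_{i+1}·y_i:
  20, -50, -140, -110  ⇒  2A = -280, A = -140.
Then Σ (y_i + y_{i+1})·c_i = -1660, so ȳ = -1660 / (6·(-140)) = 83/42.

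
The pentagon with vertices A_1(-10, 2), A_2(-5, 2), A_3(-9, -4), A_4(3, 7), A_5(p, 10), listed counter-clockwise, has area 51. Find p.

1

The doubled signed area Σ (x_i y_{i+1} − x_{i+1} y_i) is linear in p.
With p=0 it equals 107; the coefficient of p is -5 (from the two edges through A_5).
So -5·p + 107 = 2·51 = 102 ⇒ p = 1.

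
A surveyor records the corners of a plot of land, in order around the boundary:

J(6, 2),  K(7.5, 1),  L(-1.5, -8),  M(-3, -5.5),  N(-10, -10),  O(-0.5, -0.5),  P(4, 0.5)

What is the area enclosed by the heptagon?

50.75

Cross-terms: -9, -58.5, -15.75, -25, 0, 1.75, 5  ⇒  Σ = -101.5
Area = |Σ|/2 = 50.75.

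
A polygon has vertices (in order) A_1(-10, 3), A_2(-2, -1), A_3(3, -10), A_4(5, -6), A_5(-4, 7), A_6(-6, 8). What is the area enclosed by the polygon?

77

Σ = (16) + (23) + (32) + (11) + (10) + (62) = 154
Area = |Σ|/2 = 77.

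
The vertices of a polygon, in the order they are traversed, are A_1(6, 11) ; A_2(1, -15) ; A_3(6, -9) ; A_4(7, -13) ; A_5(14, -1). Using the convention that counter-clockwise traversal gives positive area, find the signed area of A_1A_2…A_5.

150

Apply the surveyor's formula: 2A = Σ (x_i·y_{i+1} − x_{i+1}·y_i), indices taken mod 5.
Σ = (-101) + (81) + (-15) + (175) + (160) = 300
Signed area = Σ/2 = 150 (positive ⇒ counter-clockwise traversal).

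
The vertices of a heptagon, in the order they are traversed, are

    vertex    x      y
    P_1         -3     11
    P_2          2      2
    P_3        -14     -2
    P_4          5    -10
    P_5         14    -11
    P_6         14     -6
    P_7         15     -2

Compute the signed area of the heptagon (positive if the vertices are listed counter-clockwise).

261

Σ = (-28) + (24) + (150) + (85) + (70) + (62) + (159) = 522
Signed area = Σ/2 = 261 (positive ⇒ counter-clockwise traversal).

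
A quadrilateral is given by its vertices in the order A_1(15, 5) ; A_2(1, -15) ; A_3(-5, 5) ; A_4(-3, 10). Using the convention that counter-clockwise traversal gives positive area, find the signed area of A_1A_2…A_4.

-250

Cross-terms: -230, -70, -35, -165  ⇒  Σ = -500
Signed area = Σ/2 = -250 (negative ⇒ clockwise traversal).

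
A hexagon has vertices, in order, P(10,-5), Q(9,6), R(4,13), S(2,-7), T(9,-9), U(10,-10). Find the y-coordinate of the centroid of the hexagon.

Apply the shoelace formula. First the cross-terms c_i = x_i·y_{i+1} − x_{i+1}·y_i:
  105, 93, -54, 45, 0, 50  ⇒  2A = 239, A = 119.5.
Then Σ (y_i + y_{i+1})·c_i = 78, so ȳ = 78 / (6·119.5) = 26/239.

26/239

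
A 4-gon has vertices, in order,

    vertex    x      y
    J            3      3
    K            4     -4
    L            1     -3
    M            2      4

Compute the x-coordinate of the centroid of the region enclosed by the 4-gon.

Apply Gauss's area formula. First the cross-terms c_i = x_i·y_{i+1} − x_{i+1}·y_i:
  -24, -8, 10, -6  ⇒  2A = -28, A = -14.
Then Σ (x_i + x_{i+1})·c_i = -208, so x̄ = -208 / (6·(-14)) = 52/21.

52/21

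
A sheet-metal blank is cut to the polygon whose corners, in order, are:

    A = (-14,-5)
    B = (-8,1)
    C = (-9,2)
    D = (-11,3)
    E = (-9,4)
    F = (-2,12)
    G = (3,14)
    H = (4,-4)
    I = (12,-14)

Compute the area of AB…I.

Σ = (-54) + (-7) + (-5) + (-17) + (-100) + (-64) + (-68) + (-8) + (-256) = -579
Area = |Σ|/2 = 289.5.

289.5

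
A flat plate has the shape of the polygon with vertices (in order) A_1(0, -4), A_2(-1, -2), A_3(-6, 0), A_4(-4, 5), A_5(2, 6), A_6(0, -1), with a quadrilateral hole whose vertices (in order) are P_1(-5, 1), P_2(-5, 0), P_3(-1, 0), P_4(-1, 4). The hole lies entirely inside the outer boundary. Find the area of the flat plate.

31

Outer boundary:
Cross-terms: -4, -12, -30, -34, -2, 0  ⇒  Σ = -82
Area = |Σ|/2 = 41.
Hole:
Apply the shoelace (surveyor's) formula: 2A = Σ (x_i·y_{i+1} − x_{i+1}·y_i), indices taken mod 4.
Σ = (5) + (0) + (-4) + (19) = 20
Area = |Σ|/2 = 10.
Net area = 41 − 10 = 31.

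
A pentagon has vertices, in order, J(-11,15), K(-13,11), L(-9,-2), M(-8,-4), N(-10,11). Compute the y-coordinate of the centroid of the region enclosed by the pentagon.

Apply the shoelace formula. First the cross-terms c_i = x_i·y_{i+1} − x_{i+1}·y_i:
  74, 125, 20, -128, -29  ⇒  2A = 62, A = 31.
Then Σ (y_i + y_{i+1})·c_i = 1279, so ȳ = 1279 / (6·31) = 1279/186.

1279/186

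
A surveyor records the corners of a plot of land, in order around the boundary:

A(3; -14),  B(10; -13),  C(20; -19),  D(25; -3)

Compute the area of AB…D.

Apply the surveyor's formula: 2A = Σ (x_i·y_{i+1} − x_{i+1}·y_i), indices taken mod 4.
Σ = (101) + (70) + (415) + (-341) = 245
Area = |Σ|/2 = 122.5.

122.5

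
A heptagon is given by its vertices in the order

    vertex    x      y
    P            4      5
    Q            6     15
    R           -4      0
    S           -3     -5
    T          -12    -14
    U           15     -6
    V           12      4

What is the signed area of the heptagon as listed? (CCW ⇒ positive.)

275

Apply the surveyor's formula: 2A = Σ (x_i·y_{i+1} − x_{i+1}·y_i), indices taken mod 7.
Cross-terms: 30, 60, 20, -18, 282, 132, 44  ⇒  Σ = 550
Signed area = Σ/2 = 275 (positive ⇒ counter-clockwise traversal).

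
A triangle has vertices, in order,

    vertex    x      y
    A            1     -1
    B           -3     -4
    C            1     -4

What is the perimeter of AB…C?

12

|AB| = √((-4)² + (-3)²) = √25 = 5
|BC| = √((4)² + (0)²) = √16 = 4
|CA| = √((0)² + (3)²) = √9 = 3
Perimeter = 5 + 4 + 3 = 12.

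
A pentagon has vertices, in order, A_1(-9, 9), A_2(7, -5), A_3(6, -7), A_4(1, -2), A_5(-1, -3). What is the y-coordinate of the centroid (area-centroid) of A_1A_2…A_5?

-10/249

Apply Gauss's area formula. First the cross-terms c_i = x_i·y_{i+1} − x_{i+1}·y_i:
  -18, -19, -5, -5, -36  ⇒  2A = -83, A = -41.5.
Then Σ (y_i + y_{i+1})·c_i = 10, so ȳ = 10 / (6·(-41.5)) = -10/249.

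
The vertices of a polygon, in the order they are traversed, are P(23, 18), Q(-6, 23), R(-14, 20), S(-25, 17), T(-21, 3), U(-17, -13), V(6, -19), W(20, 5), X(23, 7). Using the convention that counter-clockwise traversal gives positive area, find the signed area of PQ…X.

Apply Gauss's area formula: 2A = Σ (x_i·y_{i+1} − x_{i+1}·y_i), indices taken mod 9.
P→Q: (23)(23) − (-6)(18) = 637
Q→R: (-6)(20) − (-14)(23) = 202
R→S: (-14)(17) − (-25)(20) = 262
S→T: (-25)(3) − (-21)(17) = 282
T→U: (-21)(-13) − (-17)(3) = 324
U→V: (-17)(-19) − (6)(-13) = 401
V→W: (6)(5) − (20)(-19) = 410
W→X: (20)(7) − (23)(5) = 25
X→P: (23)(18) − (23)(7) = 253
Σ = 2796
Signed area = Σ/2 = 1398 (positive ⇒ counter-clockwise traversal).

1398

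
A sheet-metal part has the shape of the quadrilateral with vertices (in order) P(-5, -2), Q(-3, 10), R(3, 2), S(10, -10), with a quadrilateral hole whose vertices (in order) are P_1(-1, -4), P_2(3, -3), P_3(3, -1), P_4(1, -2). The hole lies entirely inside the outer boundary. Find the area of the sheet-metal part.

101

Outer boundary:
Σ = (-56) + (-36) + (-50) + (-70) = -212
Area = |Σ|/2 = 106.
Hole:
Apply the surveyor's formula: 2A = Σ (x_i·y_{i+1} − x_{i+1}·y_i), indices taken mod 4.
P_1→P_2: (-1)(-3) − (3)(-4) = 15
P_2→P_3: (3)(-1) − (3)(-3) = 6
P_3→P_4: (3)(-2) − (1)(-1) = -5
P_4→P_1: (1)(-4) − (-1)(-2) = -6
Σ = 10
Area = |Σ|/2 = 5.
Net area = 106 − 5 = 101.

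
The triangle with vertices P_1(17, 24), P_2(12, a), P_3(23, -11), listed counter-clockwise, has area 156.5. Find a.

1

Write out the shoelace sum; only the two edges meeting at P_2 involve a:
2·Area = [(17·a − 12·24) + (12·(-11) − 23·a)] + 739
       = -6·a + 319 = 313
⇒ a = 1.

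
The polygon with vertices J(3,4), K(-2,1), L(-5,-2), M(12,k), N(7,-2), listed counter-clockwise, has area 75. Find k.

Write out the shoelace sum; only the two edges meeting at M involve k:
2·Area = [((-5)·k − 12·(-2)) + (12·(-2) − 7·k)] + 54
       = -12·k + 54 = 150
⇒ k = -8.

-8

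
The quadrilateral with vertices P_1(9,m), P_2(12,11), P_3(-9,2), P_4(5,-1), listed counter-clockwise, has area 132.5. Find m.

-5

Write out the shoelace sum; only the two edges meeting at P_1 involve m:
2·Area = [(5·m − 9·(-1)) + (9·11 − 12·m)] + 122
       = -7·m + 230 = 265
⇒ m = -5.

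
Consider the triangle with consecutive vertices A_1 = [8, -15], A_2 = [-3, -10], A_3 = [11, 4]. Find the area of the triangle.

Σ = (-125) + (98) + (-197) = -224
Area = |Σ|/2 = 112.

112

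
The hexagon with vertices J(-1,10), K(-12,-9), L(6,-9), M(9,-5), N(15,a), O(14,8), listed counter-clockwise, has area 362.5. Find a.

-8

Write out the shoelace sum; only the two edges meeting at N involve a:
2·Area = [(9·a − 15·(-5)) + (15·8 − 14·a)] + 490
       = -5·a + 685 = 725
⇒ a = -8.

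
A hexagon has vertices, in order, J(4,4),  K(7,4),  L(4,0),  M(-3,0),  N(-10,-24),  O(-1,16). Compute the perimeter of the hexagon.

|JK| = √((3)² + (0)²) = √9 = 3
|KL| = √((-3)² + (-4)²) = √25 = 5
|LM| = √((-7)² + (0)²) = √49 = 7
|MN| = √((-7)² + (-24)²) = √625 = 25
|NO| = √((9)² + (40)²) = √1681 = 41
|OJ| = √((5)² + (-12)²) = √169 = 13
Perimeter = 3 + 5 + 7 + 25 + 41 + 13 = 94.

94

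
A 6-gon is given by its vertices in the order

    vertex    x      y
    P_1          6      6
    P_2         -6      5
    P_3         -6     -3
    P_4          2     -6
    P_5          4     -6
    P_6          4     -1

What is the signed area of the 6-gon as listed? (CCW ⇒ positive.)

Σ = (66) + (48) + (42) + (12) + (20) + (30) = 218
Signed area = Σ/2 = 109 (positive ⇒ counter-clockwise traversal).

109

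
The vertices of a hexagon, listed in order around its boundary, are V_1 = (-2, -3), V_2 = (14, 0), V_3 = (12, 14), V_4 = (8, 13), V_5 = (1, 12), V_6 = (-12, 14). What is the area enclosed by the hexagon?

293.5

Apply Gauss's area formula: 2A = Σ (x_i·y_{i+1} − x_{i+1}·y_i), indices taken mod 6.
V_1→V_2: (-2)(0) − (14)(-3) = 42
V_2→V_3: (14)(14) − (12)(0) = 196
V_3→V_4: (12)(13) − (8)(14) = 44
V_4→V_5: (8)(12) − (1)(13) = 83
V_5→V_6: (1)(14) − (-12)(12) = 158
V_6→V_1: (-12)(-3) − (-2)(14) = 64
Σ = 587
Area = |Σ|/2 = 293.5.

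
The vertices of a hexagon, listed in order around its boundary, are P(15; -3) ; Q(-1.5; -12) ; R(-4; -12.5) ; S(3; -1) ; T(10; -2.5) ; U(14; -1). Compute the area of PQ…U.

85.875

Apply Gauss's area formula: 2A = Σ (x_i·y_{i+1} − x_{i+1}·y_i), indices taken mod 6.
Σ = (-184.5) + (-29.25) + (41.5) + (2.5) + (25) + (-27) = -171.75
Area = |Σ|/2 = 85.875.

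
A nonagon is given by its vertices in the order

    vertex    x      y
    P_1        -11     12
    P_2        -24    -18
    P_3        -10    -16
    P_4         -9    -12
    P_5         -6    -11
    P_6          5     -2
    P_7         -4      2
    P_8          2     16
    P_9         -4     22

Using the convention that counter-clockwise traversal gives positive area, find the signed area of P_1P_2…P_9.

P_1→P_2: (-11)(-18) − (-24)(12) = 486
P_2→P_3: (-24)(-16) − (-10)(-18) = 204
P_3→P_4: (-10)(-12) − (-9)(-16) = -24
P_4→P_5: (-9)(-11) − (-6)(-12) = 27
P_5→P_6: (-6)(-2) − (5)(-11) = 67
P_6→P_7: (5)(2) − (-4)(-2) = 2
P_7→P_8: (-4)(16) − (2)(2) = -68
P_8→P_9: (2)(22) − (-4)(16) = 108
P_9→P_1: (-4)(12) − (-11)(22) = 194
Σ = 996
Signed area = Σ/2 = 498 (positive ⇒ counter-clockwise traversal).

498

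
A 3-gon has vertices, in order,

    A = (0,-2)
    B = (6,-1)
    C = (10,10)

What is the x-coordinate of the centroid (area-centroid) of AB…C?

16/3

Apply the shoelace formula. First the cross-terms c_i = x_i·y_{i+1} − x_{i+1}·y_i:
  12, 70, -20  ⇒  2A = 62, A = 31.
Then Σ (x_i + x_{i+1})·c_i = 992, so x̄ = 992 / (6·31) = 16/3.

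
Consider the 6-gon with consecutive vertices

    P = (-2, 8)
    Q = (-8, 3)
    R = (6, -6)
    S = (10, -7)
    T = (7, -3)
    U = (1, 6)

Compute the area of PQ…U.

95

Apply the surveyor's formula: 2A = Σ (x_i·y_{i+1} − x_{i+1}·y_i), indices taken mod 6.
Σ = (58) + (30) + (18) + (19) + (45) + (20) = 190
Area = |Σ|/2 = 95.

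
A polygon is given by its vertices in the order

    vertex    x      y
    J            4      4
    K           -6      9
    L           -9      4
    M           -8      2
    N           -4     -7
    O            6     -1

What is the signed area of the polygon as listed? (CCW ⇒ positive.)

134.5

Apply the surveyor's formula: 2A = Σ (x_i·y_{i+1} − x_{i+1}·y_i), indices taken mod 6.
J→K: (4)(9) − (-6)(4) = 60
K→L: (-6)(4) − (-9)(9) = 57
L→M: (-9)(2) − (-8)(4) = 14
M→N: (-8)(-7) − (-4)(2) = 64
N→O: (-4)(-1) − (6)(-7) = 46
O→J: (6)(4) − (4)(-1) = 28
Σ = 269
Signed area = Σ/2 = 134.5 (positive ⇒ counter-clockwise traversal).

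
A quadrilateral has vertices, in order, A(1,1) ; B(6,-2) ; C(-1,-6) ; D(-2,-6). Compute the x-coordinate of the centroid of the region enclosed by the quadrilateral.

Apply Gauss's area formula. First the cross-terms c_i = x_i·y_{i+1} − x_{i+1}·y_i:
  -8, -38, -6, 4  ⇒  2A = -48, A = -24.
Then Σ (x_i + x_{i+1})·c_i = -232, so x̄ = -232 / (6·(-24)) = 29/18.

29/18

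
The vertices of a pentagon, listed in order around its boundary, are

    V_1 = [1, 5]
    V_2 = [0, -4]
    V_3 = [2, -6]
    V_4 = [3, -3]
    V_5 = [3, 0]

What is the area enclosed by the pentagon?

Apply the surveyor's formula: 2A = Σ (x_i·y_{i+1} − x_{i+1}·y_i), indices taken mod 5.
Σ = (-4) + (8) + (12) + (9) + (15) = 40
Area = |Σ|/2 = 20.

20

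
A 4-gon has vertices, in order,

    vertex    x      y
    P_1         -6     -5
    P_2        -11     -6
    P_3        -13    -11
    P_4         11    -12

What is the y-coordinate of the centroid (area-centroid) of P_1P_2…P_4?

-263/29

Apply Gauss's area formula. First the cross-terms c_i = x_i·y_{i+1} − x_{i+1}·y_i:
  -19, 43, 277, -127  ⇒  2A = 174, A = 87.
Then Σ (y_i + y_{i+1})·c_i = -4734, so ȳ = -4734 / (6·87) = -263/29.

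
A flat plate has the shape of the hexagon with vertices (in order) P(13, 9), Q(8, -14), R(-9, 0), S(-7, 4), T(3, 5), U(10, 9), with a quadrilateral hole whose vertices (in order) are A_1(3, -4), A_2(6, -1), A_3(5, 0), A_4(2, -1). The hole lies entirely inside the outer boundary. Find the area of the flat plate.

248.5

Outer boundary:
Apply Gauss's area formula: 2A = Σ (x_i·y_{i+1} − x_{i+1}·y_i), indices taken mod 6.
P→Q: (13)(-14) − (8)(9) = -254
Q→R: (8)(0) − (-9)(-14) = -126
R→S: (-9)(4) − (-7)(0) = -36
S→T: (-7)(5) − (3)(4) = -47
T→U: (3)(9) − (10)(5) = -23
U→P: (10)(9) − (13)(9) = -27
Σ = -513
Area = |Σ|/2 = 256.5.
Hole:
Apply the surveyor's formula: 2A = Σ (x_i·y_{i+1} − x_{i+1}·y_i), indices taken mod 4.
A_1→A_2: (3)(-1) − (6)(-4) = 21
A_2→A_3: (6)(0) − (5)(-1) = 5
A_3→A_4: (5)(-1) − (2)(0) = -5
A_4→A_1: (2)(-4) − (3)(-1) = -5
Σ = 16
Area = |Σ|/2 = 8.
Net area = 256.5 − 8 = 248.5.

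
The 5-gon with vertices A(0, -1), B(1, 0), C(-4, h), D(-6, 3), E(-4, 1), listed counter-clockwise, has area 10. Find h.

3

The doubled signed area Σ (x_i y_{i+1} − x_{i+1} y_i) is linear in h.
With h=0 it equals -1; the coefficient of h is 7 (from the two edges through C).
So 7·h + -1 = 2·10 = 20 ⇒ h = 3.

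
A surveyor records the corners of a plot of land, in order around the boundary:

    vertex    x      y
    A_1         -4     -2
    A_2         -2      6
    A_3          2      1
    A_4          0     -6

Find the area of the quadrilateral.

39

Σ = (-28) + (-14) + (-12) + (-24) = -78
Area = |Σ|/2 = 39.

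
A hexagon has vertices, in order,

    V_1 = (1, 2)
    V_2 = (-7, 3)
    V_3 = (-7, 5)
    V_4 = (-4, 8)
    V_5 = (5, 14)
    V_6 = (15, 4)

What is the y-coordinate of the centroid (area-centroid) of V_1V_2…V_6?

1957/293

Apply the surveyor's formula. First the cross-terms c_i = x_i·y_{i+1} − x_{i+1}·y_i:
  17, -14, -36, -96, -190, 26  ⇒  2A = -293, A = -146.5.
Then Σ (y_i + y_{i+1})·c_i = -5871, so ȳ = -5871 / (6·(-146.5)) = 1957/293.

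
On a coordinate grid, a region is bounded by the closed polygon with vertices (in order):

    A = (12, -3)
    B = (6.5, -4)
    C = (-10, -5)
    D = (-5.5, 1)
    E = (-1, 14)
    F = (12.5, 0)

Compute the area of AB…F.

213.5

Apply Gauss's area formula: 2A = Σ (x_i·y_{i+1} − x_{i+1}·y_i), indices taken mod 6.
Σ = (-28.5) + (-72.5) + (-37.5) + (-76) + (-175) + (-37.5) = -427
Area = |Σ|/2 = 213.5.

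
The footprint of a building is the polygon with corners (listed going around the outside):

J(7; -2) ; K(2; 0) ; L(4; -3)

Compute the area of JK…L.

Σ = (4) + (-6) + (13) = 11
Area = |Σ|/2 = 5.5.

5.5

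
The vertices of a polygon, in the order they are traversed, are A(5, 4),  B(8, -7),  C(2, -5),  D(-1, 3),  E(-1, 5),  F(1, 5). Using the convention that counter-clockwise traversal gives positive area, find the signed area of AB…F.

-62.5

Apply the shoelace (surveyor's) formula: 2A = Σ (x_i·y_{i+1} − x_{i+1}·y_i), indices taken mod 6.
Σ = (-67) + (-26) + (1) + (-2) + (-10) + (-21) = -125
Signed area = Σ/2 = -62.5 (negative ⇒ clockwise traversal).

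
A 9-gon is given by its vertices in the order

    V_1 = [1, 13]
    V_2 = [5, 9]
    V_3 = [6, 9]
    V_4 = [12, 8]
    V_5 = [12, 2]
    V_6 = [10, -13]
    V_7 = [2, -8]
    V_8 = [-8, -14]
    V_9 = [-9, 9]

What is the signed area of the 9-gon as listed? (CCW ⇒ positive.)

Apply the surveyor's formula: 2A = Σ (x_i·y_{i+1} − x_{i+1}·y_i), indices taken mod 9.
V_1→V_2: (1)(9) − (5)(13) = -56
V_2→V_3: (5)(9) − (6)(9) = -9
V_3→V_4: (6)(8) − (12)(9) = -60
V_4→V_5: (12)(2) − (12)(8) = -72
V_5→V_6: (12)(-13) − (10)(2) = -176
V_6→V_7: (10)(-8) − (2)(-13) = -54
V_7→V_8: (2)(-14) − (-8)(-8) = -92
V_8→V_9: (-8)(9) − (-9)(-14) = -198
V_9→V_1: (-9)(13) − (1)(9) = -126
Σ = -843
Signed area = Σ/2 = -421.5 (negative ⇒ clockwise traversal).

-421.5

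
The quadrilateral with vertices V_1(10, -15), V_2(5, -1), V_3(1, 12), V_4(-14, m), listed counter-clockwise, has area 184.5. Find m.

Write out the shoelace sum; only the two edges meeting at V_4 involve m:
2·Area = [(1·m − (-14)·12) + ((-14)·(-15) − 10·m)] + 126
       = -9·m + 504 = 369
⇒ m = 15.

15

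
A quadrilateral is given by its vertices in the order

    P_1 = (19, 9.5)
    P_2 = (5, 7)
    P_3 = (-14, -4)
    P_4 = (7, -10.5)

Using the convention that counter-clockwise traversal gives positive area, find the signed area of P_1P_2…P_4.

Apply the shoelace (surveyor's) formula: 2A = Σ (x_i·y_{i+1} − x_{i+1}·y_i), indices taken mod 4.
Σ = (85.5) + (78) + (175) + (266) = 604.5
Signed area = Σ/2 = 302.25 (positive ⇒ counter-clockwise traversal).

302.25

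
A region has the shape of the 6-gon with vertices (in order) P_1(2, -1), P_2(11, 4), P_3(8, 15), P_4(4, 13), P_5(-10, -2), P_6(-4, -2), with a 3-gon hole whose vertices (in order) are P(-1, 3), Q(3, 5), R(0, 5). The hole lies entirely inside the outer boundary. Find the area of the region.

166

Outer boundary:
Apply the shoelace formula: 2A = Σ (x_i·y_{i+1} − x_{i+1}·y_i), indices taken mod 6.
P_1→P_2: (2)(4) − (11)(-1) = 19
P_2→P_3: (11)(15) − (8)(4) = 133
P_3→P_4: (8)(13) − (4)(15) = 44
P_4→P_5: (4)(-2) − (-10)(13) = 122
P_5→P_6: (-10)(-2) − (-4)(-2) = 12
P_6→P_1: (-4)(-1) − (2)(-2) = 8
Σ = 338
Area = |Σ|/2 = 169.
Hole:
Σ = (-14) + (15) + (5) = 6
Area = |Σ|/2 = 3.
Net area = 169 − 3 = 166.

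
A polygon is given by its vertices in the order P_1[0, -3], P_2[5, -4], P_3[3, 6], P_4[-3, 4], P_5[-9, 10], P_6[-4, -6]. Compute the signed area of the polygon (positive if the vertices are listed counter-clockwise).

99.5

Apply the surveyor's formula: 2A = Σ (x_i·y_{i+1} − x_{i+1}·y_i), indices taken mod 6.
Σ = (15) + (42) + (30) + (6) + (94) + (12) = 199
Signed area = Σ/2 = 99.5 (positive ⇒ counter-clockwise traversal).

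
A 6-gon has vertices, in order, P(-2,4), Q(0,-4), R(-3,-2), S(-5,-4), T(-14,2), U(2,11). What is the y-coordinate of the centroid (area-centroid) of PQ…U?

Apply Gauss's area formula. First the cross-terms c_i = x_i·y_{i+1} − x_{i+1}·y_i:
  8, -12, 2, -66, -158, 30  ⇒  2A = -196, A = -98.
Then Σ (y_i + y_{i+1})·c_i = -1412, so ȳ = -1412 / (6·(-98)) = 353/147.

353/147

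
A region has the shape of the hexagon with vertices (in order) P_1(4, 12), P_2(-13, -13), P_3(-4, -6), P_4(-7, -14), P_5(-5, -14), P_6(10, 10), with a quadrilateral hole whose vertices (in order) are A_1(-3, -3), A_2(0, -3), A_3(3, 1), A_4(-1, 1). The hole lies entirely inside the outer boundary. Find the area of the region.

Outer boundary:
Apply the shoelace (surveyor's) formula: 2A = Σ (x_i·y_{i+1} − x_{i+1}·y_i), indices taken mod 6.
Σ = (104) + (26) + (14) + (28) + (90) + (80) = 342
Area = |Σ|/2 = 171.
Hole:
A_1→A_2: (-3)(-3) − (0)(-3) = 9
A_2→A_3: (0)(1) − (3)(-3) = 9
A_3→A_4: (3)(1) − (-1)(1) = 4
A_4→A_1: (-1)(-3) − (-3)(1) = 6
Σ = 28
Area = |Σ|/2 = 14.
Net area = 171 − 14 = 157.

157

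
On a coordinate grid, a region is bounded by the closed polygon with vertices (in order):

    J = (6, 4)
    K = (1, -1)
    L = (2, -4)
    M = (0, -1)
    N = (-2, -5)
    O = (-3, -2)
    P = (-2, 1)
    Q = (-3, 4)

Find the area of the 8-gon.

37.5

Cross-terms: -10, -2, -2, -2, -11, -7, -5, -36  ⇒  Σ = -75
Area = |Σ|/2 = 37.5.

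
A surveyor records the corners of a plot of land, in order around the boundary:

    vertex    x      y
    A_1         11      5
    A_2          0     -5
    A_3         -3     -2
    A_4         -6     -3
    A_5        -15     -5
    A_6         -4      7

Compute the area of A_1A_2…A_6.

Apply Gauss's area formula: 2A = Σ (x_i·y_{i+1} − x_{i+1}·y_i), indices taken mod 6.
A_1→A_2: (11)(-5) − (0)(5) = -55
A_2→A_3: (0)(-2) − (-3)(-5) = -15
A_3→A_4: (-3)(-3) − (-6)(-2) = -3
A_4→A_5: (-6)(-5) − (-15)(-3) = -15
A_5→A_6: (-15)(7) − (-4)(-5) = -125
A_6→A_1: (-4)(5) − (11)(7) = -97
Σ = -310
Area = |Σ|/2 = 155.

155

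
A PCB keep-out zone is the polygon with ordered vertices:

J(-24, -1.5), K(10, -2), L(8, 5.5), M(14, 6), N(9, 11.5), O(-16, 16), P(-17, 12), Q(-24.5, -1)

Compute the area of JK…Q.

Apply the shoelace formula: 2A = Σ (x_i·y_{i+1} − x_{i+1}·y_i), indices taken mod 8.
J→K: (-24)(-2) − (10)(-1.5) = 63
K→L: (10)(5.5) − (8)(-2) = 71
L→M: (8)(6) − (14)(5.5) = -29
M→N: (14)(11.5) − (9)(6) = 107
N→O: (9)(16) − (-16)(11.5) = 328
O→P: (-16)(12) − (-17)(16) = 80
P→Q: (-17)(-1) − (-24.5)(12) = 311
Q→J: (-24.5)(-1.5) − (-24)(-1) = 12.75
Σ = 943.75
Area = |Σ|/2 = 471.875.

471.875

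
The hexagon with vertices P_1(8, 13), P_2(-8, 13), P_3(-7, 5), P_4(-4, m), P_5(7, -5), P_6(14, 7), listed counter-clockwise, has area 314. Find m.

-6

The doubled signed area Σ (x_i y_{i+1} − x_{i+1} y_i) is linear in m.
With m=0 it equals 544; the coefficient of m is -14 (from the two edges through P_4).
So -14·m + 544 = 2·314 = 628 ⇒ m = -6.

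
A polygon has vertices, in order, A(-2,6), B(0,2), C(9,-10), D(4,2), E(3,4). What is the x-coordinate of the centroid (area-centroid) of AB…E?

Apply Gauss's area formula. First the cross-terms c_i = x_i·y_{i+1} − x_{i+1}·y_i:
  -4, -18, 58, 10, 26  ⇒  2A = 72, A = 36.
Then Σ (x_i + x_{i+1})·c_i = 696, so x̄ = 696 / (6·36) = 29/9.

29/9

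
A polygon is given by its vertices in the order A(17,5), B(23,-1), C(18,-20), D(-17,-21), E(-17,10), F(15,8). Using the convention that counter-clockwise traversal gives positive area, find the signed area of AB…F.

-1083

Apply the surveyor's formula: 2A = Σ (x_i·y_{i+1} − x_{i+1}·y_i), indices taken mod 6.
A→B: (17)(-1) − (23)(5) = -132
B→C: (23)(-20) − (18)(-1) = -442
C→D: (18)(-21) − (-17)(-20) = -718
D→E: (-17)(10) − (-17)(-21) = -527
E→F: (-17)(8) − (15)(10) = -286
F→A: (15)(5) − (17)(8) = -61
Σ = -2166
Signed area = Σ/2 = -1083 (negative ⇒ clockwise traversal).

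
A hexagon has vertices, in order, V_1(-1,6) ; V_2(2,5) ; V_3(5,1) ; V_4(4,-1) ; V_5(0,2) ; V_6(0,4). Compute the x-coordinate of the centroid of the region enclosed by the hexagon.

77/37

Apply the surveyor's formula. First the cross-terms c_i = x_i·y_{i+1} − x_{i+1}·y_i:
  -17, -23, -9, 8, 0, 4  ⇒  2A = -37, A = -18.5.
Then Σ (x_i + x_{i+1})·c_i = -231, so x̄ = -231 / (6·(-18.5)) = 77/37.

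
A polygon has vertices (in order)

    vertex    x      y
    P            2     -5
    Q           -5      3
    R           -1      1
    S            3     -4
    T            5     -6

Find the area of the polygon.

Σ = (-19) + (-2) + (1) + (2) + (-13) = -31
Area = |Σ|/2 = 15.5.

15.5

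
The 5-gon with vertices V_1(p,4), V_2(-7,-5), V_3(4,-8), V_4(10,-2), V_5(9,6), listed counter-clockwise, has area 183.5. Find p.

-7

The doubled signed area Σ (x_i y_{i+1} − x_{i+1} y_i) is linear in p.
With p=0 it equals 290; the coefficient of p is -11 (from the two edges through V_1).
So -11·p + 290 = 2·183.5 = 367 ⇒ p = -7.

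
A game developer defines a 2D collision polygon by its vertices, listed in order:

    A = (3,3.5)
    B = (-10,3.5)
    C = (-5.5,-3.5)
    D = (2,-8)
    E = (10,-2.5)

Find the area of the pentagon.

Apply the shoelace (surveyor's) formula: 2A = Σ (x_i·y_{i+1} − x_{i+1}·y_i), indices taken mod 5.
Cross-terms: 45.5, 54.25, 51, 75, 42.5  ⇒  Σ = 268.25
Area = |Σ|/2 = 134.125.

134.125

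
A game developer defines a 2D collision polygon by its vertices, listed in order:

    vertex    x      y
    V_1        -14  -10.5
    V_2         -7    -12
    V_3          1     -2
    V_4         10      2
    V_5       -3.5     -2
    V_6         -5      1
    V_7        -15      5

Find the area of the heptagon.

Apply the shoelace formula: 2A = Σ (x_i·y_{i+1} − x_{i+1}·y_i), indices taken mod 7.
V_1→V_2: (-14)(-12) − (-7)(-10.5) = 94.5
V_2→V_3: (-7)(-2) − (1)(-12) = 26
V_3→V_4: (1)(2) − (10)(-2) = 22
V_4→V_5: (10)(-2) − (-3.5)(2) = -13
V_5→V_6: (-3.5)(1) − (-5)(-2) = -13.5
V_6→V_7: (-5)(5) − (-15)(1) = -10
V_7→V_1: (-15)(-10.5) − (-14)(5) = 227.5
Σ = 333.5
Area = |Σ|/2 = 166.75.

166.75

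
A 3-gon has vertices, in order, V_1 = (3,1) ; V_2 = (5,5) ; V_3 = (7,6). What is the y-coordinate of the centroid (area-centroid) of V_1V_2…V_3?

Apply the shoelace (surveyor's) formula. First the cross-terms c_i = x_i·y_{i+1} − x_{i+1}·y_i:
  10, -5, -11  ⇒  2A = -6, A = -3.
Then Σ (y_i + y_{i+1})·c_i = -72, so ȳ = -72 / (6·(-3)) = 4.

4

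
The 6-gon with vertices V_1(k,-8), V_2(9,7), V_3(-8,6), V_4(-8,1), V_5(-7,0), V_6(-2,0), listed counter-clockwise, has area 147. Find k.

Write out the shoelace sum; only the two edges meeting at V_1 involve k:
2·Area = [((-2)·(-8) − k·0) + (k·7 − 9·(-8))] + 157
       = 7·k + 245 = 294
⇒ k = 7.

7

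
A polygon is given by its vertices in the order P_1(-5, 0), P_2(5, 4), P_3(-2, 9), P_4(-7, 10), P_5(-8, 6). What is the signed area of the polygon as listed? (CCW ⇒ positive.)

72

Apply Gauss's area formula: 2A = Σ (x_i·y_{i+1} − x_{i+1}·y_i), indices taken mod 5.
Cross-terms: -20, 53, 43, 38, 30  ⇒  Σ = 144
Signed area = Σ/2 = 72 (positive ⇒ counter-clockwise traversal).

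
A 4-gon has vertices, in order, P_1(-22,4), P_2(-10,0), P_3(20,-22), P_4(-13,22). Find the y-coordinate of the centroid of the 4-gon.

Apply the shoelace formula. First the cross-terms c_i = x_i·y_{i+1} − x_{i+1}·y_i:
  40, 220, 154, 432  ⇒  2A = 846, A = 423.
Then Σ (y_i + y_{i+1})·c_i = 6552, so ȳ = 6552 / (6·423) = 364/141.

364/141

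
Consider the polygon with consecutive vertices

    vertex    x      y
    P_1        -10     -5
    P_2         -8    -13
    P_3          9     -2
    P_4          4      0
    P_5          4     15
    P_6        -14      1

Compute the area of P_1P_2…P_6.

292.5

Apply the shoelace (surveyor's) formula: 2A = Σ (x_i·y_{i+1} − x_{i+1}·y_i), indices taken mod 6.
Σ = (90) + (133) + (8) + (60) + (214) + (80) = 585
Area = |Σ|/2 = 292.5.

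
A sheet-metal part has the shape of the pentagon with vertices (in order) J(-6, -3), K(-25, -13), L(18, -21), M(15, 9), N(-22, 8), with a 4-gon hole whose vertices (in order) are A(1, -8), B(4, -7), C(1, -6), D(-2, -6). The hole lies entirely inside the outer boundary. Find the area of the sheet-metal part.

829.5

Outer boundary:
Σ = (3) + (759) + (477) + (318) + (114) = 1671
Area = |Σ|/2 = 835.5.
Hole:
Apply the surveyor's formula: 2A = Σ (x_i·y_{i+1} − x_{i+1}·y_i), indices taken mod 4.
Σ = (25) + (-17) + (-18) + (22) = 12
Area = |Σ|/2 = 6.
Net area = 835.5 − 6 = 829.5.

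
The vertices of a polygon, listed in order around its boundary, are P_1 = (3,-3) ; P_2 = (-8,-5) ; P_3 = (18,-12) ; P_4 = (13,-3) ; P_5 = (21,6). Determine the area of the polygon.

154.5

Apply the shoelace formula: 2A = Σ (x_i·y_{i+1} − x_{i+1}·y_i), indices taken mod 5.
Cross-terms: -39, 186, 102, 141, -81  ⇒  Σ = 309
Area = |Σ|/2 = 154.5.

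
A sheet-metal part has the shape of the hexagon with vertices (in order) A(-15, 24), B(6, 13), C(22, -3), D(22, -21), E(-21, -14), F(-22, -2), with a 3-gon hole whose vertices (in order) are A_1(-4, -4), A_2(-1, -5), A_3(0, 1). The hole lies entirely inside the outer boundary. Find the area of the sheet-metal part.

1296.5

Outer boundary:
Apply the shoelace (surveyor's) formula: 2A = Σ (x_i·y_{i+1} − x_{i+1}·y_i), indices taken mod 6.
A→B: (-15)(13) − (6)(24) = -339
B→C: (6)(-3) − (22)(13) = -304
C→D: (22)(-21) − (22)(-3) = -396
D→E: (22)(-14) − (-21)(-21) = -749
E→F: (-21)(-2) − (-22)(-14) = -266
F→A: (-22)(24) − (-15)(-2) = -558
Σ = -2612
Area = |Σ|/2 = 1306.
Hole:
Σ = (16) + (-1) + (4) = 19
Area = |Σ|/2 = 9.5.
Net area = 1306 − 9.5 = 1296.5.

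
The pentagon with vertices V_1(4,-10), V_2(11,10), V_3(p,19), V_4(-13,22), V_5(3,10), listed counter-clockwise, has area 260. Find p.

15

The doubled signed area Σ (x_i y_{i+1} − x_{i+1} y_i) is linear in p.
With p=0 it equals 340; the coefficient of p is 12 (from the two edges through V_3).
So 12·p + 340 = 2·260 = 520 ⇒ p = 15.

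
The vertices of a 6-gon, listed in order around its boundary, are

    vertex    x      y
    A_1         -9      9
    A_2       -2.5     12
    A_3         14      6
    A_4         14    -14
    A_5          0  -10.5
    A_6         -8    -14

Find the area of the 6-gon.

Apply Gauss's area formula: 2A = Σ (x_i·y_{i+1} − x_{i+1}·y_i), indices taken mod 6.
Σ = (-85.5) + (-183) + (-280) + (-147) + (-84) + (-198) = -977.5
Area = |Σ|/2 = 488.75.

488.75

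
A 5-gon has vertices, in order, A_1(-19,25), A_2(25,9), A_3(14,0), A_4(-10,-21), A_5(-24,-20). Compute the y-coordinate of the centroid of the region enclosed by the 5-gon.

1.928

Apply the shoelace (surveyor's) formula. First the cross-terms c_i = x_i·y_{i+1} − x_{i+1}·y_i:
  -796, -126, -294, -304, -980  ⇒  2A = -2500, A = -1250.
Then Σ (y_i + y_{i+1})·c_i = -14460, so ȳ = -14460 / (6·(-1250)) = 1.928.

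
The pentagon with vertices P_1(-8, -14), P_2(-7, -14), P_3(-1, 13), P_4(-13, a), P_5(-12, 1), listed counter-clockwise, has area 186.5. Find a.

12

Write out the shoelace sum; only the two edges meeting at P_4 involve a:
2·Area = [((-1)·a − (-13)·13) + ((-13)·1 − (-12)·a)] + 85
       = 11·a + 241 = 373
⇒ a = 12.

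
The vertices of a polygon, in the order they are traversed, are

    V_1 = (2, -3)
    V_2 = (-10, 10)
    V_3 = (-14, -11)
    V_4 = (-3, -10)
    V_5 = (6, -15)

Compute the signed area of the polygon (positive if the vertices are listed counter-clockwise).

Apply the surveyor's formula: 2A = Σ (x_i·y_{i+1} − x_{i+1}·y_i), indices taken mod 5.
Σ = (-10) + (250) + (107) + (105) + (12) = 464
Signed area = Σ/2 = 232 (positive ⇒ counter-clockwise traversal).

232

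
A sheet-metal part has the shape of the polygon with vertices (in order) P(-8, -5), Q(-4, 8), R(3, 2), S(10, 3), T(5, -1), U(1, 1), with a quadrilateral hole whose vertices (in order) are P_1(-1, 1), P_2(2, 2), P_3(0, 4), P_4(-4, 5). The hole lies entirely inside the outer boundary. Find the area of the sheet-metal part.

Outer boundary:
Apply the shoelace (surveyor's) formula: 2A = Σ (x_i·y_{i+1} − x_{i+1}·y_i), indices taken mod 6.
Σ = (-84) + (-32) + (-11) + (-25) + (6) + (3) = -143
Area = |Σ|/2 = 71.5.
Hole:
P_1→P_2: (-1)(2) − (2)(1) = -4
P_2→P_3: (2)(4) − (0)(2) = 8
P_3→P_4: (0)(5) − (-4)(4) = 16
P_4→P_1: (-4)(1) − (-1)(5) = 1
Σ = 21
Area = |Σ|/2 = 10.5.
Net area = 71.5 − 10.5 = 61.

61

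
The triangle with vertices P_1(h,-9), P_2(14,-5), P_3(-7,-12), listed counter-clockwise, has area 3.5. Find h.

The doubled signed area Σ (x_i y_{i+1} − x_{i+1} y_i) is linear in h.
With h=0 it equals -14; the coefficient of h is 7 (from the two edges through P_1).
So 7·h + -14 = 2·3.5 = 7 ⇒ h = 3.

3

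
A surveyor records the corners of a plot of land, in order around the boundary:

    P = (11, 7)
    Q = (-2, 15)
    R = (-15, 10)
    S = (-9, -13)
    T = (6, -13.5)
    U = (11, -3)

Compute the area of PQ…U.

P→Q: (11)(15) − (-2)(7) = 179
Q→R: (-2)(10) − (-15)(15) = 205
R→S: (-15)(-13) − (-9)(10) = 285
S→T: (-9)(-13.5) − (6)(-13) = 199.5
T→U: (6)(-3) − (11)(-13.5) = 130.5
U→P: (11)(7) − (11)(-3) = 110
Σ = 1109
Area = |Σ|/2 = 554.5.

554.5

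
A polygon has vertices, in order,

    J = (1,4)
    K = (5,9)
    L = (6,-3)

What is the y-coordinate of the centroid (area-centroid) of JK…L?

10/3

Apply the surveyor's formula. First the cross-terms c_i = x_i·y_{i+1} − x_{i+1}·y_i:
  -11, -69, 27  ⇒  2A = -53, A = -26.5.
Then Σ (y_i + y_{i+1})·c_i = -530, so ȳ = -530 / (6·(-26.5)) = 10/3.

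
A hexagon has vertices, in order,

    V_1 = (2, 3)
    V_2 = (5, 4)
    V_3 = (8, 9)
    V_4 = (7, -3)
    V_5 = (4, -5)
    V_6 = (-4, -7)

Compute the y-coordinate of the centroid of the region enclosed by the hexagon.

-7/9

Apply the surveyor's formula. First the cross-terms c_i = x_i·y_{i+1} − x_{i+1}·y_i:
  -7, 13, -87, -23, -48, 2  ⇒  2A = -150, A = -75.
Then Σ (y_i + y_{i+1})·c_i = 350, so ȳ = 350 / (6·(-75)) = -7/9.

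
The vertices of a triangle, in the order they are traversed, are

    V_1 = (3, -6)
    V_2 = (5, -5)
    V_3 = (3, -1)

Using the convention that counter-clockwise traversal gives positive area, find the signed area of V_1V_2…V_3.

5

Apply the shoelace (surveyor's) formula: 2A = Σ (x_i·y_{i+1} − x_{i+1}·y_i), indices taken mod 3.
Σ = (15) + (10) + (-15) = 10
Signed area = Σ/2 = 5 (positive ⇒ counter-clockwise traversal).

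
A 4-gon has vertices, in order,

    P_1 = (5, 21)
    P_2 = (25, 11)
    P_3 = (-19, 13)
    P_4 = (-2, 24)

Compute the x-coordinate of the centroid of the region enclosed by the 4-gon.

Apply the shoelace formula. First the cross-terms c_i = x_i·y_{i+1} − x_{i+1}·y_i:
  -470, 534, -430, -162  ⇒  2A = -528, A = -264.
Then Σ (x_i + x_{i+1})·c_i = -2352, so x̄ = -2352 / (6·(-264)) = 49/33.

49/33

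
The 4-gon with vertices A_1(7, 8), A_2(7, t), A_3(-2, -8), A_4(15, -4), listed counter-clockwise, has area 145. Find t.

Write out the shoelace sum; only the two edges meeting at A_2 involve t:
2·Area = [(7·t − 7·8) + (7·(-8) − (-2)·t)] + 276
       = 9·t + 164 = 290
⇒ t = 14.

14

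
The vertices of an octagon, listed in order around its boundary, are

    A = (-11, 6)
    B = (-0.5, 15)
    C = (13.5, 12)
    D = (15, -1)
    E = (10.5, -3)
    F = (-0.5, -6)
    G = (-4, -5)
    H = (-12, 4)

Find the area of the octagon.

Apply the surveyor's formula: 2A = Σ (x_i·y_{i+1} − x_{i+1}·y_i), indices taken mod 8.
Cross-terms: -162, -208.5, -193.5, -34.5, -64.5, -21.5, -76, -28  ⇒  Σ = -788.5
Area = |Σ|/2 = 394.25.

394.25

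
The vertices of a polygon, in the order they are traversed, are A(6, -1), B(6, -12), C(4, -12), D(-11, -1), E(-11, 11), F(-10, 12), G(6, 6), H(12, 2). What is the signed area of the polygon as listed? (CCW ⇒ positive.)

Cross-terms: -66, -24, -136, -132, -22, -132, -60, -24  ⇒  Σ = -596
Signed area = Σ/2 = -298 (negative ⇒ clockwise traversal).

-298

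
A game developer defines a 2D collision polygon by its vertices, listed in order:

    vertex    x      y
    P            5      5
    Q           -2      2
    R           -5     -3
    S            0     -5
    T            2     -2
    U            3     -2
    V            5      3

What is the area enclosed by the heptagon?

P→Q: (5)(2) − (-2)(5) = 20
Q→R: (-2)(-3) − (-5)(2) = 16
R→S: (-5)(-5) − (0)(-3) = 25
S→T: (0)(-2) − (2)(-5) = 10
T→U: (2)(-2) − (3)(-2) = 2
U→V: (3)(3) − (5)(-2) = 19
V→P: (5)(5) − (5)(3) = 10
Σ = 102
Area = |Σ|/2 = 51.

51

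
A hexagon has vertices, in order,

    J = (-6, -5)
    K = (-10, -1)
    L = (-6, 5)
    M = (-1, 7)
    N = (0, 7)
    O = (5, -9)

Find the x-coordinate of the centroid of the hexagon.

Apply the surveyor's formula. First the cross-terms c_i = x_i·y_{i+1} − x_{i+1}·y_i:
  -44, -56, -37, -7, -35, -79  ⇒  2A = -258, A = -129.
Then Σ (x_i + x_{i+1})·c_i = 1770, so x̄ = 1770 / (6·(-129)) = -295/129.

-295/129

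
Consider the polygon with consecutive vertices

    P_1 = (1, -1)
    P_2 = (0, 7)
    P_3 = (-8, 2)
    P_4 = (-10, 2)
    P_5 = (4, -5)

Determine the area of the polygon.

55

Apply Gauss's area formula: 2A = Σ (x_i·y_{i+1} − x_{i+1}·y_i), indices taken mod 5.
Σ = (7) + (56) + (4) + (42) + (1) = 110
Area = |Σ|/2 = 55.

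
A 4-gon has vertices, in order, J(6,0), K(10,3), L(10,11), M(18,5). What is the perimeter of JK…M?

36

|JK| = √((4)² + (3)²) = √25 = 5
|KL| = √((0)² + (8)²) = √64 = 8
|LM| = √((8)² + (-6)²) = √100 = 10
|MJ| = √((-12)² + (-5)²) = √169 = 13
Perimeter = 5 + 8 + 10 + 13 = 36.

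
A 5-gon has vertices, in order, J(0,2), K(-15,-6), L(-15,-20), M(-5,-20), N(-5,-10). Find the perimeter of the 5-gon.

64

|JK| = √((-15)² + (-8)²) = √289 = 17
|KL| = √((0)² + (-14)²) = √196 = 14
|LM| = √((10)² + (0)²) = √100 = 10
|MN| = √((0)² + (10)²) = √100 = 10
|NJ| = √((5)² + (12)²) = √169 = 13
Perimeter = 17 + 14 + 10 + 10 + 13 = 64.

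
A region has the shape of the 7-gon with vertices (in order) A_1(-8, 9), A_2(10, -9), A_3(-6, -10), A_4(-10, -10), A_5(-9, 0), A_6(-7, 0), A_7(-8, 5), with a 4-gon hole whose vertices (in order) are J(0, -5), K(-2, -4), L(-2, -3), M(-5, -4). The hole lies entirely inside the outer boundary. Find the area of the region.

181.5

Outer boundary:
Apply Gauss's area formula: 2A = Σ (x_i·y_{i+1} − x_{i+1}·y_i), indices taken mod 7.
Cross-terms: -18, -154, -40, -90, 0, -35, -32  ⇒  Σ = -369
Area = |Σ|/2 = 184.5.
Hole:
J→K: (0)(-4) − (-2)(-5) = -10
K→L: (-2)(-3) − (-2)(-4) = -2
L→M: (-2)(-4) − (-5)(-3) = -7
M→J: (-5)(-5) − (0)(-4) = 25
Σ = 6
Area = |Σ|/2 = 3.
Net area = 184.5 − 3 = 181.5.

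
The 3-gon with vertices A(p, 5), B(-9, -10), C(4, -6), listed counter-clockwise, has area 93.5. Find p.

-7

The doubled signed area Σ (x_i y_{i+1} − x_{i+1} y_i) is linear in p.
With p=0 it equals 159; the coefficient of p is -4 (from the two edges through A).
So -4·p + 159 = 2·93.5 = 187 ⇒ p = -7.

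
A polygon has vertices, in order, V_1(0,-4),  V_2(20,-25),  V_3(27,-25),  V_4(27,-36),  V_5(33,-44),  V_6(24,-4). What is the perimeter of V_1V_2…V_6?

122

|V_1V_2| = √((20)² + (-21)²) = √841 = 29
|V_2V_3| = √((7)² + (0)²) = √49 = 7
|V_3V_4| = √((0)² + (-11)²) = √121 = 11
|V_4V_5| = √((6)² + (-8)²) = √100 = 10
|V_5V_6| = √((-9)² + (40)²) = √1681 = 41
|V_6V_1| = √((-24)² + (0)²) = √576 = 24
Perimeter = 29 + 7 + 11 + 10 + 41 + 24 = 122.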